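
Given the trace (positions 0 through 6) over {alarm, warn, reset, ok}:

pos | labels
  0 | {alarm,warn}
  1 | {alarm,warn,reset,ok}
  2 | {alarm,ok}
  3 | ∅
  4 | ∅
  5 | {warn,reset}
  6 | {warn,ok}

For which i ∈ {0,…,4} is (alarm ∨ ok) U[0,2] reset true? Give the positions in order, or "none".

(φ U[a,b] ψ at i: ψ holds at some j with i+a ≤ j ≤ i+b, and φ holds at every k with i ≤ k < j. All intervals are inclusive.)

0, 1

Evaluate at each i in [0,4]:
  i=0: ✓ (rhs at j=1; lhs holds on [0,0])
  i=1: ✓ (rhs at j=1)
  i=2: ✗ (no rhs in [2,4])
  i=3: ✗ (lhs fails at k=3 before rhs at j=5)
  i=4: ✗ (lhs fails at k=4 before rhs at j=5)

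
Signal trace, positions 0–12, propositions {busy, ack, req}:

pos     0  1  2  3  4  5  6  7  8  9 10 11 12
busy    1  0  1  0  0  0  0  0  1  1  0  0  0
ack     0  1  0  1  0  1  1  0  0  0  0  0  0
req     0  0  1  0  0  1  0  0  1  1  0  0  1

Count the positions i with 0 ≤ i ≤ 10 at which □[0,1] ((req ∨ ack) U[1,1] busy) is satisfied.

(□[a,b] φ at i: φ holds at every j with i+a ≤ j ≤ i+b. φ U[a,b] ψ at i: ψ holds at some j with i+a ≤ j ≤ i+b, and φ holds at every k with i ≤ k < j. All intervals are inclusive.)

0

Evaluate at each i in [0,10]:
  i=0: ✗ (fails at j=0)
  i=1: ✗ (fails at j=2)
  i=2: ✗ (fails at j=2)
  i=3: ✗ (fails at j=3)
  i=4: ✗ (fails at j=4)
  i=5: ✗ (fails at j=5)
  i=6: ✗ (fails at j=6)
  i=7: ✗ (fails at j=7)
  i=8: ✗ (fails at j=9)
  i=9: ✗ (fails at j=9)
  i=10: ✗ (fails at j=10)
Positions where it holds: {} → 0.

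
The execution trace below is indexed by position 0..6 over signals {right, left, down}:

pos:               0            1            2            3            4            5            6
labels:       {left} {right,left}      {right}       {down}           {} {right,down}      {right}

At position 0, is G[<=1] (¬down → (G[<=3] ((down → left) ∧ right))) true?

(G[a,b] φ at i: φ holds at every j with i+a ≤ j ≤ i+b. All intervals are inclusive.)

False

Check (¬down → (G[<=3] ((down → left) ∧ right))) at every j in [0,1]:
  j=0: antecedent true; consequent fails at 0 → ✗
  j=1: antecedent true; consequent fails at 3 → ✗
Fails at j=0 → formula fails.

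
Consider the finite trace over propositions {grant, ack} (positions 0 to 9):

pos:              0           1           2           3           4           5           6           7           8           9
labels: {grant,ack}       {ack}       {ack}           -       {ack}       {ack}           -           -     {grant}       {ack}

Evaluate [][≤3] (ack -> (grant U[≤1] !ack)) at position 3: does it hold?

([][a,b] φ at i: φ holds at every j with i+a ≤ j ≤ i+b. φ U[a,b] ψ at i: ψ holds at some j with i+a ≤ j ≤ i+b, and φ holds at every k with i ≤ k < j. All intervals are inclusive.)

False

Check (ack -> (grant U[≤1] !ack)) at every j in [3,6]:
  j=3: antecedent false → ✓
  j=4: antecedent true; consequent fails → ✗
  j=5: antecedent true; consequent fails → ✗
  j=6: antecedent false → ✓
Fails at j=4 → formula fails.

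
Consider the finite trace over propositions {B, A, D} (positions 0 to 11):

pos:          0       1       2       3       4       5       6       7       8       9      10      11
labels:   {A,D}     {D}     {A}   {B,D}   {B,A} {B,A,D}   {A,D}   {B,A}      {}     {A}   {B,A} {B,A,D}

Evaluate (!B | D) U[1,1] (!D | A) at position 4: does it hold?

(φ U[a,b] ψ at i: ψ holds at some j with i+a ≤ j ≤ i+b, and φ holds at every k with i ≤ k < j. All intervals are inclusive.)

Need some j in [5,5] with (!D | A), and (!B | D) at every k in [4,j-1].
  j=5: (!D | A) holds, but (!B | D) fails at k=4 → not this j.
No j in the window works → until fails.

Does not hold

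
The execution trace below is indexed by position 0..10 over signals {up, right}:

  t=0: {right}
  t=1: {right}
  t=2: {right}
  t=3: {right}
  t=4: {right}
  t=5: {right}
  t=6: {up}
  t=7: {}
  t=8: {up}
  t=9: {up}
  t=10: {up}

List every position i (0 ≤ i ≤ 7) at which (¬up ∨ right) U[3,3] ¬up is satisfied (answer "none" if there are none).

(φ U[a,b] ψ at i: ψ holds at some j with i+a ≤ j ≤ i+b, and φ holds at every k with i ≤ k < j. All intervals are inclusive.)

0, 1, 2

Evaluate at each i in [0,7]:
  i=0: ✓ (rhs at j=3; lhs holds on [0,2])
  i=1: ✓ (rhs at j=4; lhs holds on [1,3])
  i=2: ✓ (rhs at j=5; lhs holds on [2,4])
  i=3: ✗ (no rhs in [6,6])
  i=4: ✗ (lhs fails at k=6 before rhs at j=7)
  i=5: ✗ (no rhs in [8,8])
  i=6: ✗ (no rhs in [9,9])
  i=7: ✗ (no rhs in [10,10])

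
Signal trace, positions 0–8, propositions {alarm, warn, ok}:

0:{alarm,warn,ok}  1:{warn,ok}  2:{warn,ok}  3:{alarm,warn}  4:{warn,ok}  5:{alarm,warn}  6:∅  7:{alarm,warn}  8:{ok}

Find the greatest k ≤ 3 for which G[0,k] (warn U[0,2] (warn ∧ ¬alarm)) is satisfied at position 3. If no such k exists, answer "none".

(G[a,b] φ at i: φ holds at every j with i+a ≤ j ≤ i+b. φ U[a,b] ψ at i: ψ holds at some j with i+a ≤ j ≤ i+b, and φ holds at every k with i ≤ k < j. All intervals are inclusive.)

(warn U[0,2] (warn ∧ ¬alarm)) must hold from j=3 onward; find where it first fails.
  j=3: holds
  j=4: holds
  j=5: fails
Holds on [3,4], so largest k = 1.

1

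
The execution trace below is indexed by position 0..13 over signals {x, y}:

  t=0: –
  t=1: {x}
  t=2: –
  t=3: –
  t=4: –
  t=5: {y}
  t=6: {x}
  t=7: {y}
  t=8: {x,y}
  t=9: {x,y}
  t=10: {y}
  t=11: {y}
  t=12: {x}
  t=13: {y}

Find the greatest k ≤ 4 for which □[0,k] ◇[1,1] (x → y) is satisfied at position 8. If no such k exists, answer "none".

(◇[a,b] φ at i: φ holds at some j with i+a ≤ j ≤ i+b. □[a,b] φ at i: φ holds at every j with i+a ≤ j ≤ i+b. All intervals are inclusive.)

2

◇[1,1] (x → y) must hold from j=8 onward; find where it first fails.
  j=8: holds
  j=9: holds
  j=10: holds
  j=11: fails
Holds on [8,10], so largest k = 2.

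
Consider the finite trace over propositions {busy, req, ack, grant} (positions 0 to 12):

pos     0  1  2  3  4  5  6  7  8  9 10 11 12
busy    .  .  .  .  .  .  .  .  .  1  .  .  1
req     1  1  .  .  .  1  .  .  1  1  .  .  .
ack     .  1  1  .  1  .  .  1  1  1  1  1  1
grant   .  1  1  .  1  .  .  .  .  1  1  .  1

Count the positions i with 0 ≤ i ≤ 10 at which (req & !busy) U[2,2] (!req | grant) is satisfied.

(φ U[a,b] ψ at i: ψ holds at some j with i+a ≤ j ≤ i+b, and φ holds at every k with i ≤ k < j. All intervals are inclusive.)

Evaluate at each i in [0,10]:
  i=0: ✓ (rhs at j=2; lhs holds on [0,1])
  i=1: ✗ (lhs fails at k=2 before rhs at j=3)
  i=2: ✗ (lhs fails at k=2 before rhs at j=4)
  i=3: ✗ (no rhs in [5,5])
  i=4: ✗ (lhs fails at k=4 before rhs at j=6)
  i=5: ✗ (lhs fails at k=6 before rhs at j=7)
  i=6: ✗ (no rhs in [8,8])
  i=7: ✗ (lhs fails at k=7 before rhs at j=9)
  i=8: ✗ (lhs fails at k=9 before rhs at j=10)
  i=9: ✗ (lhs fails at k=9 before rhs at j=11)
  i=10: ✗ (lhs fails at k=10 before rhs at j=12)
Positions where it holds: {0} → 1.

1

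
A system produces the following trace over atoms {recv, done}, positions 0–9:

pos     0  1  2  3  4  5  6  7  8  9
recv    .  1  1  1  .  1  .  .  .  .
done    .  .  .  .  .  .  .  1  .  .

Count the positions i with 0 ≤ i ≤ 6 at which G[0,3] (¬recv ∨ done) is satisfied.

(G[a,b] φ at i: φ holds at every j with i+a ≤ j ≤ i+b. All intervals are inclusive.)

1

Evaluate at each i in [0,6]:
  i=0: ✗ (fails at j=1)
  i=1: ✗ (fails at j=1)
  i=2: ✗ (fails at j=2)
  i=3: ✗ (fails at j=3)
  i=4: ✗ (fails at j=5)
  i=5: ✗ (fails at j=5)
  i=6: ✓ (all of [6,9])
Positions where it holds: {6} → 1.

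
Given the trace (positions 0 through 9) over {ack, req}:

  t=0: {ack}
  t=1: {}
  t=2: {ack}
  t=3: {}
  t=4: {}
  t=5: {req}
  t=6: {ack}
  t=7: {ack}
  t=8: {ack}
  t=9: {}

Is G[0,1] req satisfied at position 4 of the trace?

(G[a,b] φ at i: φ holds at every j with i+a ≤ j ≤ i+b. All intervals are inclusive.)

Check req at every j in [4,5]:
  j=4: false
  j=5: true
Fails at j=4 → formula fails.

False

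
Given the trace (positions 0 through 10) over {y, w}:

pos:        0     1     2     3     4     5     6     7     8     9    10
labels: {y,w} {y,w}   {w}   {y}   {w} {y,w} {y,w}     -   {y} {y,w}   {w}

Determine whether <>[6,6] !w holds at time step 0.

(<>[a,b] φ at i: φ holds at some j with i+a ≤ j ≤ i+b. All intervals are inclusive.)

Does not hold

Check !w at each j in [6,6]:
  j=6: false
No position in the window satisfies it → formula fails.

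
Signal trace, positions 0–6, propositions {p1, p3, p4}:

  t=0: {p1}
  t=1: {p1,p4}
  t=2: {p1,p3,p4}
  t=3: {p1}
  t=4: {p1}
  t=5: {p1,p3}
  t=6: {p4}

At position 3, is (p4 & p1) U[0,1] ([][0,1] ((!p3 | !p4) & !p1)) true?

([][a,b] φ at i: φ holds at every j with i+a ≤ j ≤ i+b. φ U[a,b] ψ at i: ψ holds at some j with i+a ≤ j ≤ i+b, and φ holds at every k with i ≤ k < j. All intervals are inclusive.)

Need some j in [3,4] with [][0,1] ((!p3 | !p4) & !p1), and (p4 & p1) at every k in [3,j-1].
  j=3: [][0,1] ((!p3 | !p4) & !p1) — fails at 3.
  j=4: [][0,1] ((!p3 | !p4) & !p1) — fails at 4.
No j in the window works → until fails.

No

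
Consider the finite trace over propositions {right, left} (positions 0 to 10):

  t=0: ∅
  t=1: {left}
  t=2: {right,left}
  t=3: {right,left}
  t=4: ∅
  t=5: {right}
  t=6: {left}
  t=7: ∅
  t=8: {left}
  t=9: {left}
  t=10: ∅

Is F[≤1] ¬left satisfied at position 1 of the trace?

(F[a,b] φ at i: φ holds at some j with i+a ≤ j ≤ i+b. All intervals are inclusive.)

Does not hold

Check ¬left at each j in [1,2]:
  j=1: false
  j=2: false
No position in the window satisfies it → formula fails.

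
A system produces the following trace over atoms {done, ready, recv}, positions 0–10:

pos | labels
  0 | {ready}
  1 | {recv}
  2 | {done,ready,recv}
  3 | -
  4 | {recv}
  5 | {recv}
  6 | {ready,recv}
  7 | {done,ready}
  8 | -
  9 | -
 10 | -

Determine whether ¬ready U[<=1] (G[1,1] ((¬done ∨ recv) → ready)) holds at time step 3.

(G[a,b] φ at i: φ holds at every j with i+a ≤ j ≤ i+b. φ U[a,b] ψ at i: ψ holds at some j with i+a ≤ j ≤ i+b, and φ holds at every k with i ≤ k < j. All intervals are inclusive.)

Need some j in [3,4] with G[1,1] ((¬done ∨ recv) → ready), and ¬ready at every k in [3,j-1].
  j=3: G[1,1] ((¬done ∨ recv) → ready) — fails at 4.
  j=4: G[1,1] ((¬done ∨ recv) → ready) — fails at 5.
No j in the window works → until fails.

False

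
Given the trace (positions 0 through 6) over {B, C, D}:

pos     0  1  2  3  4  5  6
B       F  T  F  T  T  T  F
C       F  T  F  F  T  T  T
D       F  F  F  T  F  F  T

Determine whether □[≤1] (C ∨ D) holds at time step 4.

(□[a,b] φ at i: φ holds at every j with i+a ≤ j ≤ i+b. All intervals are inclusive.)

Check (C ∨ D) at every j in [4,5]:
  j=4: true
  j=5: true
All positions satisfy it → formula holds.

True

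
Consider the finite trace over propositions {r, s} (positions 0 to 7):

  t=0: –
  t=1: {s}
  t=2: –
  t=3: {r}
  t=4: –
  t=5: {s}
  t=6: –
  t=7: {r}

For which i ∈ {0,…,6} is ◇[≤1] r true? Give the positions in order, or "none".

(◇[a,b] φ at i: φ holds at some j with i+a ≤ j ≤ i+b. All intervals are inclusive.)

Evaluate at each i in [0,6]:
  i=0: ✗ (none in [0,1])
  i=1: ✗ (none in [1,2])
  i=2: ✓ (witness j=3)
  i=3: ✓ (witness j=3)
  i=4: ✗ (none in [4,5])
  i=5: ✗ (none in [5,6])
  i=6: ✓ (witness j=7)

2, 3, 6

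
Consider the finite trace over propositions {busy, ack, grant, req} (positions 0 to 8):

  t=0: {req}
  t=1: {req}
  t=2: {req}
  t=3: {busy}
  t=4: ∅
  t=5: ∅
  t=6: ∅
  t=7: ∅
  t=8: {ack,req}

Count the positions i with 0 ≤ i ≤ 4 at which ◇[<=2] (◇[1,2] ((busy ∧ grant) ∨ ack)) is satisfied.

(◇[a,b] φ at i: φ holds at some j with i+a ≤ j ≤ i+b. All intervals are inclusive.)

Evaluate at each i in [0,4]:
  i=0: ✗ (none in [0,2])
  i=1: ✗ (none in [1,3])
  i=2: ✗ (none in [2,4])
  i=3: ✗ (none in [3,5])
  i=4: ✓ (witness j=6)
Positions where it holds: {4} → 1.

1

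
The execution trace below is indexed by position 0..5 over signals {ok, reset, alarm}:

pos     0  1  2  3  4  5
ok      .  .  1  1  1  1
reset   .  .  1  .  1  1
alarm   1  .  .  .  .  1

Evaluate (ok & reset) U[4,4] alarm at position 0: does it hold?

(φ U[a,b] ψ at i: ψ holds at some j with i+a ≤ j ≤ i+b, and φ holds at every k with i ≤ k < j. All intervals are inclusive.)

Need some j in [4,4] with alarm, and (ok & reset) at every k in [0,j-1].
  j=4: alarm false.
No j in the window works → until fails.

False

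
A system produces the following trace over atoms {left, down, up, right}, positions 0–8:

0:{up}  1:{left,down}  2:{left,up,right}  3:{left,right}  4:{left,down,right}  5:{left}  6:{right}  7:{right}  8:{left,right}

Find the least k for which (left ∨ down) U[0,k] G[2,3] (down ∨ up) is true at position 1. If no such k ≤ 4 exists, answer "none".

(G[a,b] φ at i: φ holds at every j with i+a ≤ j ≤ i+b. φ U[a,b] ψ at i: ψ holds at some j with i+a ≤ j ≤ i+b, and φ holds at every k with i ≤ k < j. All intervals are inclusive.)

Need earliest j ≥ 1 with G[2,3] (down ∨ up), and (left ∨ down) at every k in [1,j-1].
  j=1: rhs fails.
  j=2: rhs fails.
  j=3: rhs fails.
  j=4: rhs fails.
  j=5: rhs fails.
No witness within the range → none.

none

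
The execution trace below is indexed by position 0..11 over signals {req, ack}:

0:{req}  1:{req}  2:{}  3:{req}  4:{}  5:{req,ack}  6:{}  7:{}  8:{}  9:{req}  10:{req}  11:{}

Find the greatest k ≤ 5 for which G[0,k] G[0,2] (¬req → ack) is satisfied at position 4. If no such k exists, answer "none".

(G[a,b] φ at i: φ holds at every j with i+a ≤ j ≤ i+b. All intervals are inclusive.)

none

G[0,2] (¬req → ack) must hold from j=4 onward; find where it first fails.
  j=4: fails → no k works.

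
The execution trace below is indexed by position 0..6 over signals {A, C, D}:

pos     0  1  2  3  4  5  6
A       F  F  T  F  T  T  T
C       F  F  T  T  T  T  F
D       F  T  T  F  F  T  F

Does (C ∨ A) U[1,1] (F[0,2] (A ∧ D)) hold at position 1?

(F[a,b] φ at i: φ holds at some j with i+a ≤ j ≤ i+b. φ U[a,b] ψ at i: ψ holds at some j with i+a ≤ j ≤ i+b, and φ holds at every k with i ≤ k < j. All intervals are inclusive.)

Need some j in [2,2] with F[0,2] (A ∧ D), and (C ∨ A) at every k in [1,j-1].
  j=2: F[0,2] (A ∧ D) holds, but (C ∨ A) fails at k=1 → not this j.
No j in the window works → until fails.

False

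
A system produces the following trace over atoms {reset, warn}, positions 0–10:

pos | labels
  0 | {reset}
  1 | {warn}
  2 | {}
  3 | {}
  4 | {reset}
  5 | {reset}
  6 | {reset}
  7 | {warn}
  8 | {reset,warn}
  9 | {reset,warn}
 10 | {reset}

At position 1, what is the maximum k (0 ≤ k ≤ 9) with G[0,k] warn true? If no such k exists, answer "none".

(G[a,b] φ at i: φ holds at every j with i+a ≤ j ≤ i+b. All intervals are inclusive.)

0

warn must hold from j=1 onward; find where it first fails.
  j=1: holds
  j=2: fails
Holds on [1,1], so largest k = 0.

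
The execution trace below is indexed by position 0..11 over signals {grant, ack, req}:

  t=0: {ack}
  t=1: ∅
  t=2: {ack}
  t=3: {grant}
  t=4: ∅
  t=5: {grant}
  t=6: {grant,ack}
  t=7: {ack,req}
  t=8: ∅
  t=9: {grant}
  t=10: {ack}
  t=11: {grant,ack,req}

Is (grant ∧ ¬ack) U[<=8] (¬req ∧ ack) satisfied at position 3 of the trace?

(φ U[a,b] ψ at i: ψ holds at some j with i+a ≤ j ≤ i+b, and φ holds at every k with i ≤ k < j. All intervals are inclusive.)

Does not hold

Need some j in [3,11] with (¬req ∧ ack), and (grant ∧ ¬ack) at every k in [3,j-1].
  j=3: (¬req ∧ ack) false.
  j=4: (¬req ∧ ack) false.
  j=5: (¬req ∧ ack) false.
  j=6: (¬req ∧ ack) holds, but (grant ∧ ¬ack) fails at k=4 → not this j.
  j=7: (¬req ∧ ack) false.
  j=8: (¬req ∧ ack) false.
  j=9: (¬req ∧ ack) false.
  j=10: (¬req ∧ ack) holds, but (grant ∧ ¬ack) fails at k=4 → not this j.
  j=11: (¬req ∧ ack) false.
No j in the window works → until fails.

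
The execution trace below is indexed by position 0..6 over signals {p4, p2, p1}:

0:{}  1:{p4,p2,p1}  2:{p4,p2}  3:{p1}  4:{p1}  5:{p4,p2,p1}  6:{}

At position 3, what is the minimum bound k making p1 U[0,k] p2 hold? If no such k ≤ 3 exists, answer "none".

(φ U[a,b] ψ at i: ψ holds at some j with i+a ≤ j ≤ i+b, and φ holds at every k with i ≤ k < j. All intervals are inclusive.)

2

Need earliest j ≥ 3 with p2, and p1 at every k in [3,j-1].
  j=3: rhs fails.
  j=4: rhs fails.
  j=5: rhs holds; lhs holds on [3,4]. k = 2.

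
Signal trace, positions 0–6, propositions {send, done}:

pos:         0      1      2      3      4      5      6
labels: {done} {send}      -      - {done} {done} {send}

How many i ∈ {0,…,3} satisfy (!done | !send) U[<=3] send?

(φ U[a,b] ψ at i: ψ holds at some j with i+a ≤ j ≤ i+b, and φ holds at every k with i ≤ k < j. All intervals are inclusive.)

Evaluate at each i in [0,3]:
  i=0: ✓ (rhs at j=1; lhs holds on [0,0])
  i=1: ✓ (rhs at j=1)
  i=2: ✗ (no rhs in [2,5])
  i=3: ✓ (rhs at j=6; lhs holds on [3,5])
Positions where it holds: {0, 1, 3} → 3.

3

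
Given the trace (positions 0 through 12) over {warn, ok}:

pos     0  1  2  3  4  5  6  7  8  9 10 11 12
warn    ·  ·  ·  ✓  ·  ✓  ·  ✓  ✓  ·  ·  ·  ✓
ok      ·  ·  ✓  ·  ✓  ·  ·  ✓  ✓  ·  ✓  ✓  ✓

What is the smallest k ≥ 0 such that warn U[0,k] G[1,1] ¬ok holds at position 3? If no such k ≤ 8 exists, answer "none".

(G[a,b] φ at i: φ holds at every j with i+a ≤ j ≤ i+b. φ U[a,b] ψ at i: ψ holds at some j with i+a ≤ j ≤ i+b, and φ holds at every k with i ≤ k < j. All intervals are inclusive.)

1

Need earliest j ≥ 3 with G[1,1] ¬ok, and warn at every k in [3,j-1].
  j=3: rhs fails.
  j=4: rhs holds; lhs holds on [3,3]. k = 1.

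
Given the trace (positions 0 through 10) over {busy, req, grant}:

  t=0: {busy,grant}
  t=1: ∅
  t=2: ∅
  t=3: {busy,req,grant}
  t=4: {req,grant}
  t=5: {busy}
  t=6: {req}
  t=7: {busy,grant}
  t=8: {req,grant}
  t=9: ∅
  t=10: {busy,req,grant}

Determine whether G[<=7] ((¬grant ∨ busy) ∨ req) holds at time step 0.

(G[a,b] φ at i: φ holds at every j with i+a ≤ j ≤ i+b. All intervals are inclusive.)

Holds

Check ((¬grant ∨ busy) ∨ req) at every j in [0,7]:
  j=0: true
  j=1: true
  j=2: true
  j=3: true
  j=4: true
  j=5: true
  j=6: true
  j=7: true
All positions satisfy it → formula holds.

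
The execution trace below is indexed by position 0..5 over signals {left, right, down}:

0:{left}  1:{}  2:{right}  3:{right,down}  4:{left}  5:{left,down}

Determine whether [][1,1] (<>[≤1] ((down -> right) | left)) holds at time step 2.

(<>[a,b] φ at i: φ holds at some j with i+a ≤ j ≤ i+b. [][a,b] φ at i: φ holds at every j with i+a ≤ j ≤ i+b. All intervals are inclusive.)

Check <>[≤1] ((down -> right) | left) at every j in [3,3]:
  j=3: holds (witness at 3)
All positions satisfy it → formula holds.

True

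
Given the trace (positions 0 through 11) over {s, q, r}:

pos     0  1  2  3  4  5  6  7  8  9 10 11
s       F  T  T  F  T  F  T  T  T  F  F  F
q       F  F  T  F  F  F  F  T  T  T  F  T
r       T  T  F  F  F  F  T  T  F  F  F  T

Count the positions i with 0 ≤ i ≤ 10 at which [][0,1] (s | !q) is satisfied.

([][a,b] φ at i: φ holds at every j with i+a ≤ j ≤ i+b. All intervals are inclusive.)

8

Evaluate at each i in [0,10]:
  i=0: ✓ (all of [0,1])
  i=1: ✓ (all of [1,2])
  i=2: ✓ (all of [2,3])
  i=3: ✓ (all of [3,4])
  i=4: ✓ (all of [4,5])
  i=5: ✓ (all of [5,6])
  i=6: ✓ (all of [6,7])
  i=7: ✓ (all of [7,8])
  i=8: ✗ (fails at j=9)
  i=9: ✗ (fails at j=9)
  i=10: ✗ (fails at j=11)
Positions where it holds: {0, 1, 2, 3, 4, 5, 6, 7} → 8.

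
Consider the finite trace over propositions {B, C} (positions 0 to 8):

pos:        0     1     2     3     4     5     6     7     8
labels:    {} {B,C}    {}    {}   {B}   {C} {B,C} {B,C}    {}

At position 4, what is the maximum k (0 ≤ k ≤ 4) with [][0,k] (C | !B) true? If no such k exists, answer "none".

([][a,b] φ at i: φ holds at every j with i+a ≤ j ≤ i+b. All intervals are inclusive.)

none

(C | !B) must hold from j=4 onward; find where it first fails.
  j=4: fails → no k works.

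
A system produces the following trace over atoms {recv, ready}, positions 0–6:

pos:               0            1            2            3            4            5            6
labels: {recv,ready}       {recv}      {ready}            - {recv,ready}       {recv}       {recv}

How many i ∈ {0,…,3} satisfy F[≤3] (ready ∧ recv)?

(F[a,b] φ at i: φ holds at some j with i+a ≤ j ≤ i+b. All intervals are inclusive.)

Evaluate at each i in [0,3]:
  i=0: ✓ (witness j=0)
  i=1: ✓ (witness j=4)
  i=2: ✓ (witness j=4)
  i=3: ✓ (witness j=4)
Positions where it holds: {0, 1, 2, 3} → 4.

4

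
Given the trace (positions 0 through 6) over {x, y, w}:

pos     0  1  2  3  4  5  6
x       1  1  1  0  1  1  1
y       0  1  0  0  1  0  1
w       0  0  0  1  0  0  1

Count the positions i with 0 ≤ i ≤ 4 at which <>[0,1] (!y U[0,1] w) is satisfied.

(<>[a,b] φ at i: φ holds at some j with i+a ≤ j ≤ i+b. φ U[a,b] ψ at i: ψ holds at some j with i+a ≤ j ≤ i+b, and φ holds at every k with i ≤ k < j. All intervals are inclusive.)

4

Evaluate at each i in [0,4]:
  i=0: ✗ (none in [0,1])
  i=1: ✓ (witness j=2)
  i=2: ✓ (witness j=2)
  i=3: ✓ (witness j=3)
  i=4: ✓ (witness j=5)
Positions where it holds: {1, 2, 3, 4} → 4.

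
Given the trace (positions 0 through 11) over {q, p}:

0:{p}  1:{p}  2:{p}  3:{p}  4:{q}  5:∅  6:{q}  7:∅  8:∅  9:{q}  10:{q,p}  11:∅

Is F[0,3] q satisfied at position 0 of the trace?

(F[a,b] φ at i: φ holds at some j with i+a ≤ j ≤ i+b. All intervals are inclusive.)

No

Check q at each j in [0,3]:
  j=0: false
  j=1: false
  j=2: false
  j=3: false
No position in the window satisfies it → formula fails.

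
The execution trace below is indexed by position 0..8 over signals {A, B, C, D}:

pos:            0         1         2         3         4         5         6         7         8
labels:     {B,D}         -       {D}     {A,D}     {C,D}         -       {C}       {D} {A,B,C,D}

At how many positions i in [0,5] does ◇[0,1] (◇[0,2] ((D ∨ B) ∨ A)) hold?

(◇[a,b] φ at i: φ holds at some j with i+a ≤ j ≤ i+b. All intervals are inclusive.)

6

Evaluate at each i in [0,5]:
  i=0: ✓ (witness j=0)
  i=1: ✓ (witness j=1)
  i=2: ✓ (witness j=2)
  i=3: ✓ (witness j=3)
  i=4: ✓ (witness j=4)
  i=5: ✓ (witness j=5)
Positions where it holds: {0, 1, 2, 3, 4, 5} → 6.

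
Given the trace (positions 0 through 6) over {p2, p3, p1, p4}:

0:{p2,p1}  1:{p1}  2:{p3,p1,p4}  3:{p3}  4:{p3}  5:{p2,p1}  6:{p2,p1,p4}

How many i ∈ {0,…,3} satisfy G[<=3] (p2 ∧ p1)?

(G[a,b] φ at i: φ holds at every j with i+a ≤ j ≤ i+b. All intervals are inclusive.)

0

Evaluate at each i in [0,3]:
  i=0: ✗ (fails at j=1)
  i=1: ✗ (fails at j=1)
  i=2: ✗ (fails at j=2)
  i=3: ✗ (fails at j=3)
Positions where it holds: {} → 0.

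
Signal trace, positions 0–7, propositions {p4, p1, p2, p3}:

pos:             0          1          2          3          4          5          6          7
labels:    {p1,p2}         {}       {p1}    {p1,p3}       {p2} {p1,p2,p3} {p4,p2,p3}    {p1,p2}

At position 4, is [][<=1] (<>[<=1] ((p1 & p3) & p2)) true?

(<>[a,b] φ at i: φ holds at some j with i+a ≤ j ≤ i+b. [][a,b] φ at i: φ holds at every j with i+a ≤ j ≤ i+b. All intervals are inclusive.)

Check <>[<=1] ((p1 & p3) & p2) at every j in [4,5]:
  j=4: holds (witness at 5)
  j=5: holds (witness at 5)
All positions satisfy it → formula holds.

Holds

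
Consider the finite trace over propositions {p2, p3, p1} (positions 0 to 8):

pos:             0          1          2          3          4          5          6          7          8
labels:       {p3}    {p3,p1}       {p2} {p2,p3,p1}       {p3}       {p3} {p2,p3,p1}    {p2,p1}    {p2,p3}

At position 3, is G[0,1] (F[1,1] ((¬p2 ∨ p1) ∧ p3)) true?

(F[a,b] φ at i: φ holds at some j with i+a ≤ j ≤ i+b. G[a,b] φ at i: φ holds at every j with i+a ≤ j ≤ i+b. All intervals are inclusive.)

True

Check F[1,1] ((¬p2 ∨ p1) ∧ p3) at every j in [3,4]:
  j=3: holds (witness at 4)
  j=4: holds (witness at 5)
All positions satisfy it → formula holds.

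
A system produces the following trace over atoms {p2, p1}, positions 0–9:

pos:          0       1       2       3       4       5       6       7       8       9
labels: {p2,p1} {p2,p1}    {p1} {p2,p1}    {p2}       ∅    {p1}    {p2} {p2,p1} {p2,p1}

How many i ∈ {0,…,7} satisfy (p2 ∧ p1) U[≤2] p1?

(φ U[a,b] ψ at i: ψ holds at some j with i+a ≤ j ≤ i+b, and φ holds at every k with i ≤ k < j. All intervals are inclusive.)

Evaluate at each i in [0,7]:
  i=0: ✓ (rhs at j=0)
  i=1: ✓ (rhs at j=1)
  i=2: ✓ (rhs at j=2)
  i=3: ✓ (rhs at j=3)
  i=4: ✗ (lhs fails at k=4 before rhs at j=6)
  i=5: ✗ (lhs fails at k=5 before rhs at j=6)
  i=6: ✓ (rhs at j=6)
  i=7: ✗ (lhs fails at k=7 before rhs at j=8)
Positions where it holds: {0, 1, 2, 3, 6} → 5.

5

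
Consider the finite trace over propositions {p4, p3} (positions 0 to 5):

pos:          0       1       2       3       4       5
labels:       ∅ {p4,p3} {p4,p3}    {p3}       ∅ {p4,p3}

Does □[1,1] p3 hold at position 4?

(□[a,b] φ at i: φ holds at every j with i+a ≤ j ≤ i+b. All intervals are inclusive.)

Check p3 at every j in [5,5]:
  j=5: true
All positions satisfy it → formula holds.

Holds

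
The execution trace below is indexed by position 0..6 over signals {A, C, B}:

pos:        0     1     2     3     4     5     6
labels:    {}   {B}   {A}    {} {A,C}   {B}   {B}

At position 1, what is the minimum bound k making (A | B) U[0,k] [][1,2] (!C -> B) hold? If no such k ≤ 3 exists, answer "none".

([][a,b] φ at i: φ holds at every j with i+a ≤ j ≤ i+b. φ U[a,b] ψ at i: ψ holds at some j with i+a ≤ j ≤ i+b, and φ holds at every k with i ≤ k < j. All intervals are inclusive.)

2

Need earliest j ≥ 1 with [][1,2] (!C -> B), and (A | B) at every k in [1,j-1].
  j=1: rhs fails.
  j=2: rhs fails.
  j=3: rhs holds; lhs holds on [1,2]. k = 2.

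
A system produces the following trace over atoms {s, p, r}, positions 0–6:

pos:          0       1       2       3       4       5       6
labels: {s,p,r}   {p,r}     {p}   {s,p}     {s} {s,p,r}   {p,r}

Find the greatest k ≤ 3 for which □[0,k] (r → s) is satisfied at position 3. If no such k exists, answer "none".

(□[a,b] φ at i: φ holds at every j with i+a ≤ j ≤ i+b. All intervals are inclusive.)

(r → s) must hold from j=3 onward; find where it first fails.
  j=3: holds
  j=4: holds
  j=5: holds
  j=6: fails
Holds on [3,5], so largest k = 2.

2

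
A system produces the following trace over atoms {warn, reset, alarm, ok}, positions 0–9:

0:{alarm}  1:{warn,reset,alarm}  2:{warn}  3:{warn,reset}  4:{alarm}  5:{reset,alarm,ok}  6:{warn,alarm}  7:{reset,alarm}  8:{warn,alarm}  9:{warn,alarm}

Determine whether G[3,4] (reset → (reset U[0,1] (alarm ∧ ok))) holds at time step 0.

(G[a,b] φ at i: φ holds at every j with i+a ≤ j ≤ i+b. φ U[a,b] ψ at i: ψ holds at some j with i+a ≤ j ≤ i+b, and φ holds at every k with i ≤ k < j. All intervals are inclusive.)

Check (reset → (reset U[0,1] (alarm ∧ ok))) at every j in [3,4]:
  j=3: antecedent true; consequent fails → ✗
  j=4: antecedent false → ✓
Fails at j=3 → formula fails.

False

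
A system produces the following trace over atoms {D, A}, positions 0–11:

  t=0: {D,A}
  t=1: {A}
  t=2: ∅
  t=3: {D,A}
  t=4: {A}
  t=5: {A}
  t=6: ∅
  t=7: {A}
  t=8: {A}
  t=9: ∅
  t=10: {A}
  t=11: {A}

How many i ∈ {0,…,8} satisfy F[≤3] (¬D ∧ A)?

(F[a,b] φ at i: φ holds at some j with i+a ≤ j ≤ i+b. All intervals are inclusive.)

Evaluate at each i in [0,8]:
  i=0: ✓ (witness j=1)
  i=1: ✓ (witness j=1)
  i=2: ✓ (witness j=4)
  i=3: ✓ (witness j=4)
  i=4: ✓ (witness j=4)
  i=5: ✓ (witness j=5)
  i=6: ✓ (witness j=7)
  i=7: ✓ (witness j=7)
  i=8: ✓ (witness j=8)
Positions where it holds: {0, 1, 2, 3, 4, 5, 6, 7, 8} → 9.

9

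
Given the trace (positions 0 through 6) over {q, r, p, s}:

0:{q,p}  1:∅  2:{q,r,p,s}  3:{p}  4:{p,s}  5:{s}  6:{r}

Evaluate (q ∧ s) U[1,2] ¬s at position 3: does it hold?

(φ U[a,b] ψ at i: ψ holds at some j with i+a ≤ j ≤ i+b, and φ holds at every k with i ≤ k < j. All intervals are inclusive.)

Need some j in [4,5] with ¬s, and (q ∧ s) at every k in [3,j-1].
  j=4: ¬s false.
  j=5: ¬s false.
No j in the window works → until fails.

Does not hold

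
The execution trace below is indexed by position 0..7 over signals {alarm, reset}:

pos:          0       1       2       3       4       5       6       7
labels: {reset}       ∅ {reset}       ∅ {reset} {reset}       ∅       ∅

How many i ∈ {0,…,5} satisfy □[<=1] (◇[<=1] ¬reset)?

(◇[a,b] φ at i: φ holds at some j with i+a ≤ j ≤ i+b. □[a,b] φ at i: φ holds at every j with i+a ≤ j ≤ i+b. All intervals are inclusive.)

Evaluate at each i in [0,5]:
  i=0: ✓ (all of [0,1])
  i=1: ✓ (all of [1,2])
  i=2: ✓ (all of [2,3])
  i=3: ✗ (fails at j=4)
  i=4: ✗ (fails at j=4)
  i=5: ✓ (all of [5,6])
Positions where it holds: {0, 1, 2, 5} → 4.

4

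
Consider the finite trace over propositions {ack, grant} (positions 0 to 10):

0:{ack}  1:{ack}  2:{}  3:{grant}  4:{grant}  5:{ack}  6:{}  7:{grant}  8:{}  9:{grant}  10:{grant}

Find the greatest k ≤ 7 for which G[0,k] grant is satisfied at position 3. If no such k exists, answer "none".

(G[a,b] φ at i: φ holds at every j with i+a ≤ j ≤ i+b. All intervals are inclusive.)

1

grant must hold from j=3 onward; find where it first fails.
  j=3: holds
  j=4: holds
  j=5: fails
Holds on [3,4], so largest k = 1.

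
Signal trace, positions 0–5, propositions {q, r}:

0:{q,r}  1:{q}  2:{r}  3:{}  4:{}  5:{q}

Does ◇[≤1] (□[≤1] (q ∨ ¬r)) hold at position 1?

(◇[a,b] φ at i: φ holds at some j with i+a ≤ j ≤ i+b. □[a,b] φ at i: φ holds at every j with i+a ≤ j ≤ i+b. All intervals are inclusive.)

False

Check □[≤1] (q ∨ ¬r) at each j in [1,2]:
  j=1: fails at 2
  j=2: fails at 2
No position in the window satisfies it → formula fails.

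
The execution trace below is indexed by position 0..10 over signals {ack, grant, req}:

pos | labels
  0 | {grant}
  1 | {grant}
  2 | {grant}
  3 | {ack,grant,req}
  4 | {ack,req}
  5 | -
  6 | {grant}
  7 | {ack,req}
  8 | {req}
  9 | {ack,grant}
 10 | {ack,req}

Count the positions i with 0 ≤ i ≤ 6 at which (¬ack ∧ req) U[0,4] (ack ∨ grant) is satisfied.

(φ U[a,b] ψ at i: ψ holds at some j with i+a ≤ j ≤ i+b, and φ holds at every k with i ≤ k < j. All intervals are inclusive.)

Evaluate at each i in [0,6]:
  i=0: ✓ (rhs at j=0)
  i=1: ✓ (rhs at j=1)
  i=2: ✓ (rhs at j=2)
  i=3: ✓ (rhs at j=3)
  i=4: ✓ (rhs at j=4)
  i=5: ✗ (lhs fails at k=5 before rhs at j=6)
  i=6: ✓ (rhs at j=6)
Positions where it holds: {0, 1, 2, 3, 4, 6} → 6.

6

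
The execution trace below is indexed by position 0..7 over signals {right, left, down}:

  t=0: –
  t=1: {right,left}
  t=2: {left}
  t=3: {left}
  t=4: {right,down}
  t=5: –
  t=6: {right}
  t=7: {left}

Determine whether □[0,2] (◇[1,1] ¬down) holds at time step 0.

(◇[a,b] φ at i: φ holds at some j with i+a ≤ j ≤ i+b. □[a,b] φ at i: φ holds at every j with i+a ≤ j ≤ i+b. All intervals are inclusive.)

Check ◇[1,1] ¬down at every j in [0,2]:
  j=0: holds (witness at 1)
  j=1: holds (witness at 2)
  j=2: holds (witness at 3)
All positions satisfy it → formula holds.

Yes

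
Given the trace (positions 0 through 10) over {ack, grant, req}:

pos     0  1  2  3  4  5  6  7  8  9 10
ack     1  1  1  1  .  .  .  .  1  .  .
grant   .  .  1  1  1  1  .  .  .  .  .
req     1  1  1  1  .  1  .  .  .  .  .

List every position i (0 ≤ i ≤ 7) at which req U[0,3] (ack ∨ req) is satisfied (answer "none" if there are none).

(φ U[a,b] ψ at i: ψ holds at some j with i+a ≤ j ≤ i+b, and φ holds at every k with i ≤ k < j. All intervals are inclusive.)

0, 1, 2, 3, 5

Evaluate at each i in [0,7]:
  i=0: ✓ (rhs at j=0)
  i=1: ✓ (rhs at j=1)
  i=2: ✓ (rhs at j=2)
  i=3: ✓ (rhs at j=3)
  i=4: ✗ (lhs fails at k=4 before rhs at j=5)
  i=5: ✓ (rhs at j=5)
  i=6: ✗ (lhs fails at k=6 before rhs at j=8)
  i=7: ✗ (lhs fails at k=7 before rhs at j=8)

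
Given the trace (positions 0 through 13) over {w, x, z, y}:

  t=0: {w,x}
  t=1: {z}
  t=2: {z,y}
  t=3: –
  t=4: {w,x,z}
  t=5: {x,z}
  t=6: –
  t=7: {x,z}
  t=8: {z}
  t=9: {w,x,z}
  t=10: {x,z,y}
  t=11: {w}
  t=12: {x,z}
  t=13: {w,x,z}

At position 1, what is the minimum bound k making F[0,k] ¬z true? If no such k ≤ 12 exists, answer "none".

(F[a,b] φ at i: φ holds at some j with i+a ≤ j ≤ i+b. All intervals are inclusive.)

2

Scan j = 1,2,… for ¬z:
  j=1: fails
  j=2: fails
  j=3: holds
First hit at j=3, so smallest k = 3-1 = 2.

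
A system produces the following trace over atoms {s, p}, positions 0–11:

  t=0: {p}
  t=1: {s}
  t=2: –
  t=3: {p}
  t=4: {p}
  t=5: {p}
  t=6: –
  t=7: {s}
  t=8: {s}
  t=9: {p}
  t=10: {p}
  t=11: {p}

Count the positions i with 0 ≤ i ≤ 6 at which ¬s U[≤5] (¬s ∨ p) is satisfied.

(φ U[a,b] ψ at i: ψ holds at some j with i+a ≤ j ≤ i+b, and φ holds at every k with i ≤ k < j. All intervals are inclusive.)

6

Evaluate at each i in [0,6]:
  i=0: ✓ (rhs at j=0)
  i=1: ✗ (lhs fails at k=1 before rhs at j=2)
  i=2: ✓ (rhs at j=2)
  i=3: ✓ (rhs at j=3)
  i=4: ✓ (rhs at j=4)
  i=5: ✓ (rhs at j=5)
  i=6: ✓ (rhs at j=6)
Positions where it holds: {0, 2, 3, 4, 5, 6} → 6.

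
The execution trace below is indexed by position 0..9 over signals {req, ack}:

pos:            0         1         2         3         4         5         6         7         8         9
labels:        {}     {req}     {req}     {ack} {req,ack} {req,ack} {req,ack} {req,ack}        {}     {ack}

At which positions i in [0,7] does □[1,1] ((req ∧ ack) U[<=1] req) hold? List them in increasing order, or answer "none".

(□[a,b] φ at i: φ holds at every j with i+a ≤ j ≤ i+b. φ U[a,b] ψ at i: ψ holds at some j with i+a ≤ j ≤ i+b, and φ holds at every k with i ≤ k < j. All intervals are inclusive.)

Evaluate at each i in [0,7]:
  i=0: ✓ (all of [1,1])
  i=1: ✓ (all of [2,2])
  i=2: ✗ (fails at j=3)
  i=3: ✓ (all of [4,4])
  i=4: ✓ (all of [5,5])
  i=5: ✓ (all of [6,6])
  i=6: ✓ (all of [7,7])
  i=7: ✗ (fails at j=8)

0, 1, 3, 4, 5, 6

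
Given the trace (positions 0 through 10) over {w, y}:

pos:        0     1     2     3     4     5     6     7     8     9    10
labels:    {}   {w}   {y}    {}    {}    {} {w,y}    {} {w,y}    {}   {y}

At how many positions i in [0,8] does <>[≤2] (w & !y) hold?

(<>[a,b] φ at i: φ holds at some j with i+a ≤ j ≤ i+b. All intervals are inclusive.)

2

Evaluate at each i in [0,8]:
  i=0: ✓ (witness j=1)
  i=1: ✓ (witness j=1)
  i=2: ✗ (none in [2,4])
  i=3: ✗ (none in [3,5])
  i=4: ✗ (none in [4,6])
  i=5: ✗ (none in [5,7])
  i=6: ✗ (none in [6,8])
  i=7: ✗ (none in [7,9])
  i=8: ✗ (none in [8,10])
Positions where it holds: {0, 1} → 2.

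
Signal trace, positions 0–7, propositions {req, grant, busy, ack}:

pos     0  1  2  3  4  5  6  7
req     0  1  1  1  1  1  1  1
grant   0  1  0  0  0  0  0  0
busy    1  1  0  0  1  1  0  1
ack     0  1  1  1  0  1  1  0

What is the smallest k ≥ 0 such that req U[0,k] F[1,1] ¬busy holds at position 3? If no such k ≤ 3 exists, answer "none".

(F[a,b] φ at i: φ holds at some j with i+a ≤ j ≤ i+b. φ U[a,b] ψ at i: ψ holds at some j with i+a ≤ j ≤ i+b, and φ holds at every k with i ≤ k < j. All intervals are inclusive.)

Need earliest j ≥ 3 with F[1,1] ¬busy, and req at every k in [3,j-1].
  j=3: rhs fails.
  j=4: rhs fails.
  j=5: rhs holds; lhs holds on [3,4]. k = 2.

2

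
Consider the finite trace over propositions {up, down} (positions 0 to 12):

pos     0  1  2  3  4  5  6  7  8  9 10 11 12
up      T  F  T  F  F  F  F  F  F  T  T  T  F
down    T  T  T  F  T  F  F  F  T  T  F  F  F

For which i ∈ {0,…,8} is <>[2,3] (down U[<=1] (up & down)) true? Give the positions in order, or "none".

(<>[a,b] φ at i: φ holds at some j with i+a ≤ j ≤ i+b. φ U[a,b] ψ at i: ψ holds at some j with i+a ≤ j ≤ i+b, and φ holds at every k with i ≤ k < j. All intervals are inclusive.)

Evaluate at each i in [0,8]:
  i=0: ✓ (witness j=2)
  i=1: ✗ (none in [3,4])
  i=2: ✗ (none in [4,5])
  i=3: ✗ (none in [5,6])
  i=4: ✗ (none in [6,7])
  i=5: ✓ (witness j=8)
  i=6: ✓ (witness j=8)
  i=7: ✓ (witness j=9)
  i=8: ✗ (none in [10,11])

0, 5, 6, 7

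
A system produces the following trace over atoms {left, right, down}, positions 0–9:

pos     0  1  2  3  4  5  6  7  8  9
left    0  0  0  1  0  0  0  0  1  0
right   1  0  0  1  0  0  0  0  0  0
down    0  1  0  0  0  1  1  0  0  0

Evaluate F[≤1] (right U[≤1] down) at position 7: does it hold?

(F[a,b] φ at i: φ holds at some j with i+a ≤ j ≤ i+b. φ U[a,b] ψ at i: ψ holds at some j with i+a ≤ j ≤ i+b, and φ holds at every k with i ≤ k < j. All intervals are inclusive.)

No

Check (right U[≤1] down) at each j in [7,8]:
  j=7: fails
  j=8: fails
No position in the window satisfies it → formula fails.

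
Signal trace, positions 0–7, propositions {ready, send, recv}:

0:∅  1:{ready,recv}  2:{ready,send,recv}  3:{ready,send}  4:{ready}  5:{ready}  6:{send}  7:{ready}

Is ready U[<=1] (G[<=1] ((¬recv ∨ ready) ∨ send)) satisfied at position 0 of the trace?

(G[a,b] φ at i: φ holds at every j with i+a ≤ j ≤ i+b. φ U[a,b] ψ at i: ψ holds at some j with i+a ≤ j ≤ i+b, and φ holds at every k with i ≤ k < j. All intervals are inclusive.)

Holds

Need some j in [0,1] with G[<=1] ((¬recv ∨ ready) ∨ send), and ready at every k in [0,j-1].
  j=0: G[<=1] ((¬recv ∨ ready) ∨ send) holds; no prefix to check → satisfied.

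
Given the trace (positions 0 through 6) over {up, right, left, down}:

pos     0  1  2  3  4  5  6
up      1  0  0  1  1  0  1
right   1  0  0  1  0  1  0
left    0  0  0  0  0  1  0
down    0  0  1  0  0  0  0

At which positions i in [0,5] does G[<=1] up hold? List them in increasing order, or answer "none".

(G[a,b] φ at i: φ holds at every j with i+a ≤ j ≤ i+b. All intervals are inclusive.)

Evaluate at each i in [0,5]:
  i=0: ✗ (fails at j=1)
  i=1: ✗ (fails at j=1)
  i=2: ✗ (fails at j=2)
  i=3: ✓ (all of [3,4])
  i=4: ✗ (fails at j=5)
  i=5: ✗ (fails at j=5)

3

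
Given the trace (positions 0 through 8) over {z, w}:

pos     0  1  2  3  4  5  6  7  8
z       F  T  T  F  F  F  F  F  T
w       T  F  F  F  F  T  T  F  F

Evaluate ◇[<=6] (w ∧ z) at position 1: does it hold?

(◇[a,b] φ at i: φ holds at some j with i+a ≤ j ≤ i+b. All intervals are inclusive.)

False

Check (w ∧ z) at each j in [1,7]:
  j=1: false
  j=2: false
  j=3: false
  j=4: false
  j=5: false
  j=6: false
  j=7: false
No position in the window satisfies it → formula fails.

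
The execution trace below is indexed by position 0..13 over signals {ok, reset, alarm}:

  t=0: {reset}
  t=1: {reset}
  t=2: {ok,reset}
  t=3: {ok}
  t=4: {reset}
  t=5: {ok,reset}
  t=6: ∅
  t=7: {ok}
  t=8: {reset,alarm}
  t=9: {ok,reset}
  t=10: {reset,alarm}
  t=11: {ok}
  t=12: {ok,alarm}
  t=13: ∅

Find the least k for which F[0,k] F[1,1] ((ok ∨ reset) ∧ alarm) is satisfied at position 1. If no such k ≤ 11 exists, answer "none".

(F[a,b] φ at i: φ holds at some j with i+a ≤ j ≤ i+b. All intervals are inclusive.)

Scan j = 1,2,… for F[1,1] ((ok ∨ reset) ∧ alarm):
  j=1: fails
  j=2: fails
  j=3: fails
  j=4: fails
  j=5: fails
  j=6: fails
  j=7: holds
First hit at j=7, so smallest k = 7-1 = 6.

6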